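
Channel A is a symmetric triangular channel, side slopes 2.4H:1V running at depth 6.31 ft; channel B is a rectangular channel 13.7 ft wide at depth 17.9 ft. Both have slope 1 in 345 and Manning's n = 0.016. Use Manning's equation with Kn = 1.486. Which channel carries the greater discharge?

Channel A: For a triangular section with side slope z = 2.4: A = zy² = 2.4×6.31² = 95.56 ft²; P = 2y√(1+z²) = 2×6.31×2.6 = 32.81 ft. Hydraulic radius R = A/P = 95.56/32.81 = 2.912 ft. Q_A = (1.486/0.016)·95.56·2.912^(2/3)·√0.002899 = 974.4 ft³/s.
Channel B: Flow area A = b·y = 13.7 × 17.9 = 245.2 ft². Wetted perimeter P = b + 2y = 13.7 + 2×17.9 = 49.5 ft. Hydraulic radius R = A/P = 245.2/49.5 = 4.954 ft. Q_B = (1.486/0.016)·245.2·4.954^(2/3)·√0.002899 = 3563 ft³/s.
Q_A = 974.4 ft³/s vs Q_B = 3563 ft³/s, so channel B carries more.

channel B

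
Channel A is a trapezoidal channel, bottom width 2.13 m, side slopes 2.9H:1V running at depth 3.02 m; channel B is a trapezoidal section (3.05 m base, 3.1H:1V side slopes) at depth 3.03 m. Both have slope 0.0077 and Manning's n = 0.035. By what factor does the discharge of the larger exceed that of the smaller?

1.18

Channel A: With bottom width b = 2.13 m and side slope z = 2.9: A = (b + zy)y = (2.13 + 2.9×3.02)×3.02 = 32.88 m²; P = b + 2y√(1+z²) = 2.13 + 2×3.02×3.068 = 20.66 m. Hydraulic radius R = A/P = 32.88/20.66 = 1.592 m. Q_A = (1/0.035)·32.88·1.592^(2/3)·√0.0077 = 112.4 m³/s.
Channel B: With bottom width b = 3.05 m and side slope z = 3.1: A = (b + zy)y = (3.05 + 3.1×3.03)×3.03 = 37.7 m²; P = b + 2y√(1+z²) = 3.05 + 2×3.03×3.257 = 22.79 m. Hydraulic radius R = A/P = 37.7/22.79 = 1.654 m. Q_B = (1/0.035)·37.7·1.654^(2/3)·√0.0077 = 132.2 m³/s.
The larger discharge is 132.2 m³/s and the smaller is 112.4 m³/s; the ratio is 1.18.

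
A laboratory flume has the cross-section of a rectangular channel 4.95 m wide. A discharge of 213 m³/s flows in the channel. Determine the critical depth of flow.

y_c = 5.74 m

For a rectangular channel, critical depth y_c = (q²/g)^(1/3) where q = Q/b = 213/4.95 = 43.03 m²/s.
So y_c = (43.03²/9.81)^(1/3) = 5.74 m.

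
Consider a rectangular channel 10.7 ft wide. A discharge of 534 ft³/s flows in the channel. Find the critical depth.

For a rectangular channel, critical depth y_c = (q²/g)^(1/3) where q = Q/b = 534/10.7 = 49.91 ft²/s.
So y_c = (49.91²/32.2)^(1/3) = 4.26 ft.

y_c = 4.26 ft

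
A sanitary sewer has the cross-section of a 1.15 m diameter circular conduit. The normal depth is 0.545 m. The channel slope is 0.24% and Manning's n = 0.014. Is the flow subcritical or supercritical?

subcritical

For a circular section of diameter D = 1.15 m at depth y = 0.545 m, the central angle is θ = 2 arccos(1 − 2y/D) = 3.037 rad. Then A = (D²/8)(θ − sin θ) = 0.4849 m² and P = Dθ/2 = 1.746 m.
Hydraulic radius R = A/P = 0.4849/1.746 = 0.2776 m.
V = (1/n) R^(2/3) √S = (1/0.014) × 0.2776^(2/3) × √0.0024 = 1.489 m/s. Hydraulic depth D_h = A/T = 0.4849/1.148 = 0.4222 m.
Froude number Fr = V/√(g·D_h) = 1.489/√(9.81×0.4222) = 0.732, which is less than 1, so the flow is subcritical.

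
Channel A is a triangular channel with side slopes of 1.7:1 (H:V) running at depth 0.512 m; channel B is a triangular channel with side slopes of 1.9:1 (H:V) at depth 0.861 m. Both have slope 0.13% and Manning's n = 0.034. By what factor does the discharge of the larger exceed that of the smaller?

Channel A: For a triangular section with side slope z = 1.7: A = zy² = 1.7×0.512² = 0.4456 m²; P = 2y√(1+z²) = 2×0.512×1.972 = 2.02 m. Hydraulic radius R = A/P = 0.4456/2.02 = 0.2207 m. Q_A = (1/0.034)·0.4456·0.2207^(2/3)·√0.0013 = 0.1726 m³/s.
Channel B: For a triangular section with side slope z = 1.9: A = zy² = 1.9×0.861² = 1.409 m²; P = 2y√(1+z²) = 2×0.861×2.147 = 3.697 m. Hydraulic radius R = A/P = 1.409/3.697 = 0.381 m. Q_B = (1/0.034)·1.409·0.381^(2/3)·√0.0013 = 0.7849 m³/s.
The larger discharge is 0.7849 m³/s and the smaller is 0.1726 m³/s; the ratio is 4.55.

4.55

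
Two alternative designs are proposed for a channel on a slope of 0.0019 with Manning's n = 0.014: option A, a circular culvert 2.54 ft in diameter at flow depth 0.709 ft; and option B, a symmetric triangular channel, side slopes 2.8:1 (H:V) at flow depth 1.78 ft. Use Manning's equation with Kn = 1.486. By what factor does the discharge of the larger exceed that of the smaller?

Channel A: For a circular section of diameter D = 2.54 ft at depth y = 0.709 ft, the central angle is θ = 2 arccos(1 − 2y/D) = 2.227 rad. Then A = (D²/8)(θ − sin θ) = 1.156 ft² and P = Dθ/2 = 2.828 ft. Hydraulic radius R = A/P = 1.156/2.828 = 0.409 ft. Q_A = (1.486/0.014)·1.156·0.409^(2/3)·√0.0019 = 2.948 ft³/s.
Channel B: For a triangular section with side slope z = 2.8: A = zy² = 2.8×1.78² = 8.872 ft²; P = 2y√(1+z²) = 2×1.78×2.973 = 10.58 ft. Hydraulic radius R = A/P = 8.872/10.58 = 0.8382 ft. Q_B = (1.486/0.014)·8.872·0.8382^(2/3)·√0.0019 = 36.49 ft³/s.
The larger discharge is 36.49 ft³/s and the smaller is 2.948 ft³/s; the ratio is 12.4.

12.4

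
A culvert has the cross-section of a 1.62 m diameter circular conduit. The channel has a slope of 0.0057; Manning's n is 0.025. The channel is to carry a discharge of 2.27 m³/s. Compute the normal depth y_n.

y_n = 0.967 m

Manning's equation rearranged: A R^(2/3) = nQ / (1·√S) = 0.025 × 2.27 / (√0.0057) = 0.7517.
At y = 0.716 m: A R^(2/3) = 0.4552 — low.
At y = 1.18 m: A R^(2/3) = 0.9935 — high.
At y = 0.967 m: A R^(2/3) = 0.7521 — close enough.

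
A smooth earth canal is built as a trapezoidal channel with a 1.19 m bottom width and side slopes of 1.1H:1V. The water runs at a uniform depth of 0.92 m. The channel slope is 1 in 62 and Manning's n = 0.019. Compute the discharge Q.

With bottom width b = 1.19 m and side slope z = 1.1: A = (b + zy)y = (1.19 + 1.1×0.92)×0.92 = 2.026 m²; P = b + 2y√(1+z²) = 1.19 + 2×0.92×1.487 = 3.925 m.
Hydraulic radius R = A/P = 2.026/3.925 = 0.5161 m.
Manning's equation: Q = (1/n) A R^(2/3) S^(1/2) = (1/0.019) × 2.026 × 0.5161^(2/3) × 0.01613^(1/2) = 8.71 m³/s.

Q = 8.71 m³/s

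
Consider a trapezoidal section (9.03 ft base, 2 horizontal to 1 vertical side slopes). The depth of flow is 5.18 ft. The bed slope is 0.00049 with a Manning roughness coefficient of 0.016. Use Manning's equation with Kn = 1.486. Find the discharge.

Q = 441 ft³/s

With bottom width b = 9.03 ft and side slope z = 2: A = (b + zy)y = (9.03 + 2×5.18)×5.18 = 100.4 ft²; P = b + 2y√(1+z²) = 9.03 + 2×5.18×2.236 = 32.2 ft.
Hydraulic radius R = A/P = 100.4/32.2 = 3.12 ft.
Manning's equation: Q = (1.486/n) A R^(2/3) S^(1/2) = (1.486/0.016) × 100.4 × 3.12^(2/3) × 0.00049^(1/2) = 441 ft³/s.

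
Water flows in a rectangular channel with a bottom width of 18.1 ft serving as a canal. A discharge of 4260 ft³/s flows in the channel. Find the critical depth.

y_c = 12 ft

For a rectangular channel, critical depth y_c = (q²/g)^(1/3) where q = Q/b = 4260/18.1 = 235.4 ft²/s.
So y_c = (235.4²/32.2)^(1/3) = 12 ft.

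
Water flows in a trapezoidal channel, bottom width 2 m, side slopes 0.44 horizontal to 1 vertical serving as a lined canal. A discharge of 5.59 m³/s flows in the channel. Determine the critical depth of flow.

y_c = 0.867 m

At critical depth, Q² T / (g A³) = 1, i.e. A³/T = Q²/g = 5.59²/9.81 = 3.185.
At y = 1.09 m: A³/T = 6.672 — too large.
At y = 0.735 m: A³/T = 1.882 — too small.
At y = 0.867 m: A³/T = 3.186 — close enough.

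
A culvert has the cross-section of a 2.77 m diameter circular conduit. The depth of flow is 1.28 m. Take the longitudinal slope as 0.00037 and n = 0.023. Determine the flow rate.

Q = 1.72 m³/s

For a circular section of diameter D = 2.77 m at depth y = 1.28 m, the central angle is θ = 2 arccos(1 − 2y/D) = 2.99 rad. Then A = (D²/8)(θ − sin θ) = 2.723 m² and P = Dθ/2 = 4.141 m.
Hydraulic radius R = A/P = 2.723/4.141 = 0.6575 m.
Manning's equation: Q = (1/n) A R^(2/3) S^(1/2) = (1/0.023) × 2.723 × 0.6575^(2/3) × 0.00037^(1/2) = 1.72 m³/s.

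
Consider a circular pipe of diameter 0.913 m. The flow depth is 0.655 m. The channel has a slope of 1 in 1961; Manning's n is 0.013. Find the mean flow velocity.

For a circular section of diameter D = 0.913 m at depth y = 0.655 m, the central angle is θ = 2 arccos(1 − 2y/D) = 4.041 rad. Then A = (D²/8)(θ − sin θ) = 0.5027 m² and P = Dθ/2 = 1.845 m.
Hydraulic radius R = A/P = 0.5027/1.845 = 0.2725 m.
From Manning's equation, V = (1/n) R^(2/3) S^(1/2) = (1/0.013) × 0.2725^(2/3) × 0.0005099^(1/2) = 0.73 m/s.

V = 0.73 m/s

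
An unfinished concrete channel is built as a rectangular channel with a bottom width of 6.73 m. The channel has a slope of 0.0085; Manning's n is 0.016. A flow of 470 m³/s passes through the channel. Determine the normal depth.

y_n = 7.01 m

Manning's equation rearranged: A R^(2/3) = nQ / (1·√S) = 0.016 × 470 / (√0.0085) = 81.57.
At y = 8.89 m: A R^(2/3) = 108.5 — high.
At y = 4.79 m: A R^(2/3) = 50.77 — low.
At y = 7.01 m: A R^(2/3) = 81.57 — ≈ 81.57.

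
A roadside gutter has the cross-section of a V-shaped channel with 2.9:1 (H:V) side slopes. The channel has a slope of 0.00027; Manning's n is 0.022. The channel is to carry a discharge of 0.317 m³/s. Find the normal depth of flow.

y_n = 0.587 m

Manning's equation rearranged: A R^(2/3) = nQ / (1·√S) = 0.022 × 0.317 / (√0.00027) = 0.4244.
Try y = 0.423 m: A R^(2/3) = 0.1774 — short.
Try y = 0.729 m: A R^(2/3) = 0.7575 — over.
Try y = 0.587 m: A R^(2/3) = 0.4251 — close enough.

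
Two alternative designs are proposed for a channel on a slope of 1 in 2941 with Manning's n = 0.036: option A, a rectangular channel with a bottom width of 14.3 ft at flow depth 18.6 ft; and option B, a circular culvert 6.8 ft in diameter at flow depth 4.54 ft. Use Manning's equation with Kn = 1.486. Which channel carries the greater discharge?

Channel A: Flow area A = b·y = 14.3 × 18.6 = 266 ft². Wetted perimeter P = b + 2y = 14.3 + 2×18.6 = 51.5 ft. Hydraulic radius R = A/P = 266/51.5 = 5.165 ft. Q_A = (1.486/0.036)·266·5.165^(2/3)·√0.00034 = 604.9 ft³/s.
Channel B: For a circular section of diameter D = 6.8 ft at depth y = 4.54 ft, the central angle is θ = 2 arccos(1 − 2y/D) = 3.825 rad. Then A = (D²/8)(θ − sin θ) = 25.76 ft² and P = Dθ/2 = 13.01 ft. Hydraulic radius R = A/P = 25.76/13.01 = 1.981 ft. Q_B = (1.486/0.036)·25.76·1.981^(2/3)·√0.00034 = 30.93 ft³/s.
Q_A = 604.9 ft³/s vs Q_B = 30.93 ft³/s, so channel A carries more.

channel A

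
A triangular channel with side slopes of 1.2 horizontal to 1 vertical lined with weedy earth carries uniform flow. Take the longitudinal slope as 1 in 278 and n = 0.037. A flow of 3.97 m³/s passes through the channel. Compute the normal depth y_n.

y_n = 1.66 m

Manning's equation rearranged: A R^(2/3) = nQ / (1·√S) = 0.037 × 3.97 / (√0.003597) = 2.449.
Trying y = 2.07 m: A R^(2/3) = 4.413 — too large.
Trying y = 1.3 m: A R^(2/3) = 1.276 — too small.
Trying y = 1.66 m: A R^(2/3) = 2.45 — matches.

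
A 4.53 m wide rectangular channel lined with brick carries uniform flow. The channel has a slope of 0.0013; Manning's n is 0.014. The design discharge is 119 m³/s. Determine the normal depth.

Manning's equation rearranged: A R^(2/3) = nQ / (1·√S) = 0.014 × 119 / (√0.0013) = 46.21.
At y = 8.54 m: A R^(2/3) = 57.04 — high.
At y = 5.39 m: A R^(2/3) = 33.33 — low.
At y = 7.11 m: A R^(2/3) = 46.2 — close enough.

y_n = 7.11 m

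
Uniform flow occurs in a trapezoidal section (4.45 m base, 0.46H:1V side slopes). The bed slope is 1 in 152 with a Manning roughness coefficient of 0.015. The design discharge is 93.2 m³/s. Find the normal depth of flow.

Manning's equation rearranged: A R^(2/3) = nQ / (1·√S) = 0.015 × 93.2 / (√0.006579) = 17.24.
At y = 2.85 m: A R^(2/3) = 21.81 — high.
At y = 1.84 m: A R^(2/3) = 10.67 — low.
At y = 2.47 m: A R^(2/3) = 17.23 — matches.

y_n = 2.47 m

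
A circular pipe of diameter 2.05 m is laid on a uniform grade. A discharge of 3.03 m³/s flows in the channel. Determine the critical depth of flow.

y_c = 0.821 m

At critical depth, Q² T / (g A³) = 1, i.e. A³/T = Q²/g = 3.03²/9.81 = 0.9359.
Try y = 0.608 m: A³/T = 0.2941 — too small.
Try y = 0.964 m: A³/T = 1.734 — too large.
Try y = 0.821 m: A³/T = 0.9374 — ≈ 0.9359.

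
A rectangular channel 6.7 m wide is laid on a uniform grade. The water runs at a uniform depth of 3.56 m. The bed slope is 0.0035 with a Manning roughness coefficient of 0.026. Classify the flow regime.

Flow area A = b·y = 6.7 × 3.56 = 23.85 m². Wetted perimeter P = b + 2y = 6.7 + 2×3.56 = 13.82 m.
Hydraulic radius R = A/P = 23.85/13.82 = 1.726 m.
V = (1/n) R^(2/3) √S = (1/0.026) × 1.726^(2/3) × √0.0035 = 3.274 m/s. Hydraulic depth D_h = A/T = 23.85/6.7 = 3.56 m.
Froude number Fr = V/√(g·D_h) = 3.274/√(9.81×3.56) = 0.554, which is less than 1, so the flow is subcritical.

subcritical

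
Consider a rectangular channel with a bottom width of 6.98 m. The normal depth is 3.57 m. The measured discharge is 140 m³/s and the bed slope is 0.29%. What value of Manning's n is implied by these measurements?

Flow area A = b·y = 6.98 × 3.57 = 24.92 m². Wetted perimeter P = b + 2y = 6.98 + 2×3.57 = 14.12 m.
Hydraulic radius R = A/P = 24.92/14.12 = 1.765 m.
Rearranging Manning's equation: n = (1/Q) A R^(2/3) S^(1/2) = (1/140) × 24.92 × 1.765^(2/3) × √0.0029 = 0.014.

n = 0.014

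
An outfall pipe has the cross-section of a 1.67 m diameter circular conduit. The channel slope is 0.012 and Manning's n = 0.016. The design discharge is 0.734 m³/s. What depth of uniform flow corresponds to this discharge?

Manning's equation rearranged: A R^(2/3) = nQ / (1·√S) = 0.016 × 0.734 / (√0.012) = 0.1072.
Trying y = 0.25 m: A R^(2/3) = 0.05923 — short.
Trying y = 0.427 m: A R^(2/3) = 0.1752 — over.
Trying y = 0.334 m: A R^(2/3) = 0.1071 — close enough.

y_n = 0.334 m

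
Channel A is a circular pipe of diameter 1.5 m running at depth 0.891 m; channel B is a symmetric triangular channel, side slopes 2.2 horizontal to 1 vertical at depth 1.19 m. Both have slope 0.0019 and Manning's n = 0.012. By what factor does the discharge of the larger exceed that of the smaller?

3.41

Channel A: For a circular section of diameter D = 1.5 m at depth y = 0.891 m, the central angle is θ = 2 arccos(1 − 2y/D) = 3.52 rad. Then A = (D²/8)(θ − sin θ) = 1.094 m² and P = Dθ/2 = 2.64 m. Hydraulic radius R = A/P = 1.094/2.64 = 0.4143 m. Q_A = (1/0.012)·1.094·0.4143^(2/3)·√0.0019 = 2.208 m³/s.
Channel B: For a triangular section with side slope z = 2.2: A = zy² = 2.2×1.19² = 3.115 m²; P = 2y√(1+z²) = 2×1.19×2.417 = 5.752 m. Hydraulic radius R = A/P = 3.115/5.752 = 0.5417 m. Q_B = (1/0.012)·3.115·0.5417^(2/3)·√0.0019 = 7.52 m³/s.
The larger discharge is 7.52 m³/s and the smaller is 2.208 m³/s; the ratio is 3.41.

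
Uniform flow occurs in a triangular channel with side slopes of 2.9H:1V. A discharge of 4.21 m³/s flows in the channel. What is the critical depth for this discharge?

At critical depth, Q² T / (g A³) = 1, i.e. A³/T = Q²/g = 4.21²/9.81 = 1.807.
Try y = 0.972 m: A³/T = 3.648 — over.
Try y = 0.593 m: A³/T = 0.3083 — short.
Try y = 0.845 m: A³/T = 1.812 — close enough.

y_c = 0.845 m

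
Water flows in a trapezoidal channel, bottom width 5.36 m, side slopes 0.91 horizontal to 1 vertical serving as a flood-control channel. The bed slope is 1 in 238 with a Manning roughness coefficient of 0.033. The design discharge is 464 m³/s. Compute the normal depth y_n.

y_n = 7.88 m

Manning's equation rearranged: A R^(2/3) = nQ / (1·√S) = 0.033 × 464 / (√0.004202) = 236.2.
Trying y = 6.49 m: A R^(2/3) = 158.5 — too small.
Trying y = 8.81 m: A R^(2/3) = 298.9 — too large.
Trying y = 7.88 m: A R^(2/3) = 236.3 — close enough.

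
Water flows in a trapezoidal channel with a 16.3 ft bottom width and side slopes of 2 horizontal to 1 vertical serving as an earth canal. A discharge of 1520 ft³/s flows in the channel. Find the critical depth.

At critical depth, Q² T / (g A³) = 1, i.e. A³/T = Q²/g = 1520²/32.2 = 71750.
At y = 4.57 ft: A³/T = 45440 — low.
At y = 6.04 ft: A³/T = 124500 — high.
At y = 5.19 ft: A³/T = 71640 — close enough.

y_c = 5.19 ft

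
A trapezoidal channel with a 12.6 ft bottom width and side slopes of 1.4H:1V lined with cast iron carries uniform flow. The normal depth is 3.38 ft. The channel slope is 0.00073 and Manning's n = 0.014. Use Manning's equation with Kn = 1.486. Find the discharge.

With bottom width b = 12.6 ft and side slope z = 1.4: A = (b + zy)y = (12.6 + 1.4×3.38)×3.38 = 58.58 ft²; P = b + 2y√(1+z²) = 12.6 + 2×3.38×1.72 = 24.23 ft.
Hydraulic radius R = A/P = 58.58/24.23 = 2.418 ft.
Manning's equation: Q = (1.486/n) A R^(2/3) S^(1/2) = (1.486/0.014) × 58.58 × 2.418^(2/3) × 0.00073^(1/2) = 303 ft³/s.

Q = 303 ft³/s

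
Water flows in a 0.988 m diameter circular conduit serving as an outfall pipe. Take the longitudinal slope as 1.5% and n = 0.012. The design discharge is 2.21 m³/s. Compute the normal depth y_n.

Manning's equation rearranged: A R^(2/3) = nQ / (1·√S) = 0.012 × 2.21 / (√0.015) = 0.2165.
Try y = 0.719 m: A R^(2/3) = 0.2655 — high.
Try y = 0.423 m: A R^(2/3) = 0.115 — low.
Try y = 0.619 m: A R^(2/3) = 0.2164 — close enough.

y_n = 0.619 m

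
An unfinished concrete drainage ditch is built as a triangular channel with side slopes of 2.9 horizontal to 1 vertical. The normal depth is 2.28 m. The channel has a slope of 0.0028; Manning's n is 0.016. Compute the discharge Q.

Q = 52.4 m³/s

For a triangular section with side slope z = 2.9: A = zy² = 2.9×2.28² = 15.08 m²; P = 2y√(1+z²) = 2×2.28×3.068 = 13.99 m.
Hydraulic radius R = A/P = 15.08/13.99 = 1.078 m.
Manning's equation: Q = (1/n) A R^(2/3) S^(1/2) = (1/0.016) × 15.08 × 1.078^(2/3) × 0.0028^(1/2) = 52.4 m³/s.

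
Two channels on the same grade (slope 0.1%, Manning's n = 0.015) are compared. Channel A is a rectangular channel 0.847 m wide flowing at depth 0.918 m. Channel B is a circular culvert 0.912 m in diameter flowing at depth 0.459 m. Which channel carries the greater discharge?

channel A

Channel A: Flow area A = b·y = 0.847 × 0.918 = 0.7775 m². Wetted perimeter P = b + 2y = 0.847 + 2×0.918 = 2.683 m. Hydraulic radius R = A/P = 0.7775/2.683 = 0.2898 m. Q_A = (1/0.015)·0.7775·0.2898^(2/3)·√0.001 = 0.7179 m³/s.
Channel B: For a circular section of diameter D = 0.912 m at depth y = 0.459 m, the central angle is θ = 2 arccos(1 − 2y/D) = 3.155 rad. Then A = (D²/8)(θ − sin θ) = 0.3294 m² and P = Dθ/2 = 1.439 m. Hydraulic radius R = A/P = 0.3294/1.439 = 0.229 m. Q_B = (1/0.015)·0.3294·0.229^(2/3)·√0.001 = 0.2599 m³/s.
Q_A = 0.7179 m³/s vs Q_B = 0.2599 m³/s, so channel A carries more.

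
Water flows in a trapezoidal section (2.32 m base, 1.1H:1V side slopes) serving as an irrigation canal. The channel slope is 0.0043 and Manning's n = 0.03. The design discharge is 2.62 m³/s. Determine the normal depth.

Manning's equation rearranged: A R^(2/3) = nQ / (1·√S) = 0.03 × 2.62 / (√0.0043) = 1.199.
Trying y = 0.447 m: A R^(2/3) = 0.6176 — too small.
Trying y = 0.72 m: A R^(2/3) = 1.416 — too large.
Trying y = 0.655 m: A R^(2/3) = 1.198 — ≈ 1.199.

y_n = 0.655 m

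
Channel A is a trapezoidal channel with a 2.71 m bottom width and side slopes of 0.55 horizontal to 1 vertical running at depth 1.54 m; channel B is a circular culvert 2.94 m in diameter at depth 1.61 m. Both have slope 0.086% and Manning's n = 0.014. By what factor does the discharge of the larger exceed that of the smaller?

1.56

Channel A: With bottom width b = 2.71 m and side slope z = 0.55: A = (b + zy)y = (2.71 + 0.55×1.54)×1.54 = 5.478 m²; P = b + 2y√(1+z²) = 2.71 + 2×1.54×1.141 = 6.225 m. Hydraulic radius R = A/P = 5.478/6.225 = 0.8799 m. Q_A = (1/0.014)·5.478·0.8799^(2/3)·√0.00086 = 10.54 m³/s.
Channel B: For a circular section of diameter D = 2.94 m at depth y = 1.61 m, the central angle is θ = 2 arccos(1 − 2y/D) = 3.332 rad. Then A = (D²/8)(θ − sin θ) = 3.805 m² and P = Dθ/2 = 4.899 m. Hydraulic radius R = A/P = 3.805/4.899 = 0.7768 m. Q_B = (1/0.014)·3.805·0.7768^(2/3)·√0.00086 = 6.736 m³/s.
The larger discharge is 10.54 m³/s and the smaller is 6.736 m³/s; the ratio is 1.56.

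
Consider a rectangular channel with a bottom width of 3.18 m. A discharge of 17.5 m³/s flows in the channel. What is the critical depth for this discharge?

y_c = 1.46 m

For a rectangular channel, critical depth y_c = (q²/g)^(1/3) where q = Q/b = 17.5/3.18 = 5.503 m²/s.
So y_c = (5.503²/9.81)^(1/3) = 1.46 m.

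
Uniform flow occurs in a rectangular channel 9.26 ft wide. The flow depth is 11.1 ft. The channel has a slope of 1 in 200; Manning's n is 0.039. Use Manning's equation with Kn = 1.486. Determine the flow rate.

Q = 610 ft³/s

Flow area A = b·y = 9.26 × 11.1 = 102.8 ft². Wetted perimeter P = b + 2y = 9.26 + 2×11.1 = 31.46 ft.
Hydraulic radius R = A/P = 102.8/31.46 = 3.267 ft.
Manning's equation: Q = (1.486/n) A R^(2/3) S^(1/2) = (1.486/0.039) × 102.8 × 3.267^(2/3) × 0.005^(1/2) = 610 ft³/s.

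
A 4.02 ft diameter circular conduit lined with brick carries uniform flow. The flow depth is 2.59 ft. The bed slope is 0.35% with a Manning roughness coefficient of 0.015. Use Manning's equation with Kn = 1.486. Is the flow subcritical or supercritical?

subcritical

For a circular section of diameter D = 4.02 ft at depth y = 2.59 ft, the central angle is θ = 2 arccos(1 − 2y/D) = 3.727 rad. Then A = (D²/8)(θ − sin θ) = 8.645 ft² and P = Dθ/2 = 7.491 ft.
Hydraulic radius R = A/P = 8.645/7.491 = 1.154 ft.
V = (1.486/n) R^(2/3) √S = (1.486/0.015) × 1.154^(2/3) × √0.0035 = 6.448 ft/s. Hydraulic depth D_h = A/T = 8.645/3.849 = 2.246 ft.
Froude number Fr = V/√(g·D_h) = 6.448/√(32.2×2.246) = 0.758, which is less than 1, so the flow is subcritical.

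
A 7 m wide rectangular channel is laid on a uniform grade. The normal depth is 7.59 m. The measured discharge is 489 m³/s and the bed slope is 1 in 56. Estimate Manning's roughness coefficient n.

Flow area A = b·y = 7 × 7.59 = 53.13 m². Wetted perimeter P = b + 2y = 7 + 2×7.59 = 22.18 m.
Hydraulic radius R = A/P = 53.13/22.18 = 2.395 m.
Rearranging Manning's equation: n = (1/Q) A R^(2/3) S^(1/2) = (1/489) × 53.13 × 2.395^(2/3) × √0.01786 = 0.026.

n = 0.026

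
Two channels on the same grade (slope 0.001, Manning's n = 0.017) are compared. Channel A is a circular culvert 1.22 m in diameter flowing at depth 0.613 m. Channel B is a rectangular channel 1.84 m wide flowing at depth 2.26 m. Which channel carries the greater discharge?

channel B

Channel A: For a circular section of diameter D = 1.22 m at depth y = 0.613 m, the central angle is θ = 2 arccos(1 − 2y/D) = 3.151 rad. Then A = (D²/8)(θ − sin θ) = 0.5882 m² and P = Dθ/2 = 1.922 m. Hydraulic radius R = A/P = 0.5882/1.922 = 0.306 m. Q_A = (1/0.017)·0.5882·0.306^(2/3)·√0.001 = 0.4968 m³/s.
Channel B: Flow area A = b·y = 1.84 × 2.26 = 4.158 m². Wetted perimeter P = b + 2y = 1.84 + 2×2.26 = 6.36 m. Hydraulic radius R = A/P = 4.158/6.36 = 0.6538 m. Q_B = (1/0.017)·4.158·0.6538^(2/3)·√0.001 = 5.827 m³/s.
Q_A = 0.4968 m³/s vs Q_B = 5.827 m³/s, so channel B carries more.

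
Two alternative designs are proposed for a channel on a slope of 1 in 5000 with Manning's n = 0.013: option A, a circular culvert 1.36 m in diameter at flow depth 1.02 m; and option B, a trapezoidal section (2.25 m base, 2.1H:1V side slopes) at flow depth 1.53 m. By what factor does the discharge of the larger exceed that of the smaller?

Channel A: For a circular section of diameter D = 1.36 m at depth y = 1.02 m, the central angle is θ = 2 arccos(1 − 2y/D) = 4.189 rad. Then A = (D²/8)(θ − sin θ) = 1.169 m² and P = Dθ/2 = 2.848 m. Hydraulic radius R = A/P = 1.169/2.848 = 0.4103 m. Q_A = (1/0.013)·1.169·0.4103^(2/3)·√0.0002 = 0.702 m³/s.
Channel B: With bottom width b = 2.25 m and side slope z = 2.1: A = (b + zy)y = (2.25 + 2.1×1.53)×1.53 = 8.358 m²; P = b + 2y√(1+z²) = 2.25 + 2×1.53×2.326 = 9.367 m. Hydraulic radius R = A/P = 8.358/9.367 = 0.8923 m. Q_B = (1/0.013)·8.358·0.8923^(2/3)·√0.0002 = 8.427 m³/s.
The larger discharge is 8.427 m³/s and the smaller is 0.702 m³/s; the ratio is 12.

12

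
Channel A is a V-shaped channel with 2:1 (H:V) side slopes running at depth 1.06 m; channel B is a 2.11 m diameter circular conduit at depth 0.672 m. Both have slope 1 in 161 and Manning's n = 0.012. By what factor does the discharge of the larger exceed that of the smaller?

Channel A: For a triangular section with side slope z = 2: A = zy² = 2×1.06² = 2.247 m²; P = 2y√(1+z²) = 2×1.06×2.236 = 4.74 m. Hydraulic radius R = A/P = 2.247/4.74 = 0.474 m. Q_A = (1/0.012)·2.247·0.474^(2/3)·√0.006211 = 8.973 m³/s.
Channel B: For a circular section of diameter D = 2.11 m at depth y = 0.672 m, the central angle is θ = 2 arccos(1 − 2y/D) = 2.399 rad. Then A = (D²/8)(θ − sin θ) = 0.9583 m² and P = Dθ/2 = 2.53 m. Hydraulic radius R = A/P = 0.9583/2.53 = 0.3787 m. Q_B = (1/0.012)·0.9583·0.3787^(2/3)·√0.006211 = 3.295 m³/s.
The larger discharge is 8.973 m³/s and the smaller is 3.295 m³/s; the ratio is 2.72.

2.72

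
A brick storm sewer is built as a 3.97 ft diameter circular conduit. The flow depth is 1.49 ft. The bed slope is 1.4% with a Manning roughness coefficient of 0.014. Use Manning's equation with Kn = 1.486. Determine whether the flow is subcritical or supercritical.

supercritical

For a circular section of diameter D = 3.97 ft at depth y = 1.49 ft, the central angle is θ = 2 arccos(1 − 2y/D) = 2.638 rad. Then A = (D²/8)(θ − sin θ) = 4.245 ft² and P = Dθ/2 = 5.236 ft.
Hydraulic radius R = A/P = 4.245/5.236 = 0.8108 ft.
V = (1.486/n) R^(2/3) √S = (1.486/0.014) × 0.8108^(2/3) × √0.014 = 10.92 ft/s. Hydraulic depth D_h = A/T = 4.245/3.845 = 1.104 ft.
Froude number Fr = V/√(g·D_h) = 10.92/√(32.2×1.104) = 1.83, which is greater than 1, so the flow is supercritical.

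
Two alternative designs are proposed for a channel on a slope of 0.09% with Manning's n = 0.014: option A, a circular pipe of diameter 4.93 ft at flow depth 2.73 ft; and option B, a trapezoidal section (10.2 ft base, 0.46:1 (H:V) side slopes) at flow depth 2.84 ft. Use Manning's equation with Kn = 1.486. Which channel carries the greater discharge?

Channel A: For a circular section of diameter D = 4.93 ft at depth y = 2.73 ft, the central angle is θ = 2 arccos(1 − 2y/D) = 3.357 rad. Then A = (D²/8)(θ − sin θ) = 10.85 ft² and P = Dθ/2 = 8.275 ft. Hydraulic radius R = A/P = 10.85/8.275 = 1.311 ft. Q_A = (1.486/0.014)·10.85·1.311^(2/3)·√0.0009 = 41.38 ft³/s.
Channel B: With bottom width b = 10.2 ft and side slope z = 0.46: A = (b + zy)y = (10.2 + 0.46×2.84)×2.84 = 32.68 ft²; P = b + 2y√(1+z²) = 10.2 + 2×2.84×1.101 = 16.45 ft. Hydraulic radius R = A/P = 32.68/16.45 = 1.986 ft. Q_B = (1.486/0.014)·32.68·1.986^(2/3)·√0.0009 = 164.4 ft³/s.
Q_A = 41.38 ft³/s vs Q_B = 164.4 ft³/s, so channel B carries more.

channel B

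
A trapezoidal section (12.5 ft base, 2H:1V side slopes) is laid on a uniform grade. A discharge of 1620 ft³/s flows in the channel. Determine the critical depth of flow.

y_c = 5.9 ft

At critical depth, Q² T / (g A³) = 1, i.e. A³/T = Q²/g = 1620²/32.2 = 81500.
Trying y = 7.41 ft: A³/T = 196900 — over.
Trying y = 5.9 ft: A³/T = 81630 — close enough.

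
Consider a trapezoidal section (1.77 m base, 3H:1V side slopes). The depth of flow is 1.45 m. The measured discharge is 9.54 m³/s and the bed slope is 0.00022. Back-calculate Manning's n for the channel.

n = 0.012

With bottom width b = 1.77 m and side slope z = 3: A = (b + zy)y = (1.77 + 3×1.45)×1.45 = 8.874 m²; P = b + 2y√(1+z²) = 1.77 + 2×1.45×3.162 = 10.94 m.
Hydraulic radius R = A/P = 8.874/10.94 = 0.8111 m.
Rearranging Manning's equation: n = (1/Q) A R^(2/3) S^(1/2) = (1/9.54) × 8.874 × 0.8111^(2/3) × √0.00022 = 0.012.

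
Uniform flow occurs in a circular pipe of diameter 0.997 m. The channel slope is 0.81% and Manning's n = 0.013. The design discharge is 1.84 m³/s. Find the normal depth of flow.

Manning's equation rearranged: A R^(2/3) = nQ / (1·√S) = 0.013 × 1.84 / (√0.0081) = 0.2658.
Try y = 0.779 m: A R^(2/3) = 0.2951 — high.
Try y = 0.511 m: A R^(2/3) = 0.1612 — low.
Try y = 0.712 m: A R^(2/3) = 0.2656 — close enough.

y_n = 0.712 m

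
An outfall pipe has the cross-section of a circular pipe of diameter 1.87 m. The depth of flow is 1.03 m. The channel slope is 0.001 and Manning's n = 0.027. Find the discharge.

For a circular section of diameter D = 1.87 m at depth y = 1.03 m, the central angle is θ = 2 arccos(1 − 2y/D) = 3.345 rad. Then A = (D²/8)(θ − sin θ) = 1.551 m² and P = Dθ/2 = 3.128 m.
Hydraulic radius R = A/P = 1.551/3.128 = 0.4958 m.
Manning's equation: Q = (1/n) A R^(2/3) S^(1/2) = (1/0.027) × 1.551 × 0.4958^(2/3) × 0.001^(1/2) = 1.14 m³/s.

Q = 1.14 m³/s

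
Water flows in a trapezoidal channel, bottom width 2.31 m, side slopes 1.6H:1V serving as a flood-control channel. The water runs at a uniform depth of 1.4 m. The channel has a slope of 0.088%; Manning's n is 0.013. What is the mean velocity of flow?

V = 2.03 m/s

With bottom width b = 2.31 m and side slope z = 1.6: A = (b + zy)y = (2.31 + 1.6×1.4)×1.4 = 6.37 m²; P = b + 2y√(1+z²) = 2.31 + 2×1.4×1.887 = 7.593 m.
Hydraulic radius R = A/P = 6.37/7.593 = 0.8389 m.
From Manning's equation, V = (1/n) R^(2/3) S^(1/2) = (1/0.013) × 0.8389^(2/3) × 0.00088^(1/2) = 2.03 m/s.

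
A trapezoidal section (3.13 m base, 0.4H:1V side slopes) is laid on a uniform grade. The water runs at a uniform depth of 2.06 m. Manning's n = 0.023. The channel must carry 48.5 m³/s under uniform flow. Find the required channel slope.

With bottom width b = 3.13 m and side slope z = 0.4: A = (b + zy)y = (3.13 + 0.4×2.06)×2.06 = 8.145 m²; P = b + 2y√(1+z²) = 3.13 + 2×2.06×1.077 = 7.567 m.
Hydraulic radius R = A/P = 8.145/7.567 = 1.076 m.
From Manning's equation, S = [nQ / (1 A R^(2/3))]² = [0.023 × 48.5 / (1 × 8.145 × 1.076^(2/3))]² = 0.017.

S = 0.017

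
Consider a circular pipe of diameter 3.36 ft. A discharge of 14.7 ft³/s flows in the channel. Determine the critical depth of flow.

At critical depth, Q² T / (g A³) = 1, i.e. A³/T = Q²/g = 14.7²/32.2 = 6.711.
Try y = 1.39 ft: A³/T = 12.56 — high.
Try y = 0.871 ft: A³/T = 2.062 — low.
Try y = 1.18 ft: A³/T = 6.687 — matches.

y_c = 1.18 ft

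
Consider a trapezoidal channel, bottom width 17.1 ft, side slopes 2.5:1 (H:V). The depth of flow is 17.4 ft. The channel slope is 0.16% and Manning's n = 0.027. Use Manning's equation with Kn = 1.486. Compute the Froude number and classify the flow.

subcritical

With bottom width b = 17.1 ft and side slope z = 2.5: A = (b + zy)y = (17.1 + 2.5×17.4)×17.4 = 1054 ft²; P = b + 2y√(1+z²) = 17.1 + 2×17.4×2.693 = 110.8 ft.
Hydraulic radius R = A/P = 1054/110.8 = 9.516 ft.
V = (1.486/n) R^(2/3) √S = (1.486/0.027) × 9.516^(2/3) × √0.0016 = 9.886 ft/s. Hydraulic depth D_h = A/T = 1054/104.1 = 10.13 ft.
Froude number Fr = V/√(g·D_h) = 9.886/√(32.2×10.13) = 0.547, which is less than 1, so the flow is subcritical.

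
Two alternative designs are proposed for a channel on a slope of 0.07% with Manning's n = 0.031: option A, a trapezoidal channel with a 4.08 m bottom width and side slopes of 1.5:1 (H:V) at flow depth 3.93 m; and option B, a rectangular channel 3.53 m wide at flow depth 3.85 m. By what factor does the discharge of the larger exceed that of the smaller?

4.23

Channel A: With bottom width b = 4.08 m and side slope z = 1.5: A = (b + zy)y = (4.08 + 1.5×3.93)×3.93 = 39.2 m²; P = b + 2y√(1+z²) = 4.08 + 2×3.93×1.803 = 18.25 m. Hydraulic radius R = A/P = 39.2/18.25 = 2.148 m. Q_A = (1/0.031)·39.2·2.148^(2/3)·√0.0007 = 55.7 m³/s.
Channel B: Flow area A = b·y = 3.53 × 3.85 = 13.59 m². Wetted perimeter P = b + 2y = 3.53 + 2×3.85 = 11.23 m. Hydraulic radius R = A/P = 13.59/11.23 = 1.21 m. Q_B = (1/0.031)·13.59·1.21^(2/3)·√0.0007 = 13.17 m³/s.
The larger discharge is 55.7 m³/s and the smaller is 13.17 m³/s; the ratio is 4.23.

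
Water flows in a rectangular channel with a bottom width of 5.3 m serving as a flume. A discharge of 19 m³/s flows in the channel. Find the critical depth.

y_c = 1.09 m

For a rectangular channel, critical depth y_c = (q²/g)^(1/3) where q = Q/b = 19/5.3 = 3.585 m²/s.
So y_c = (3.585²/9.81)^(1/3) = 1.09 m.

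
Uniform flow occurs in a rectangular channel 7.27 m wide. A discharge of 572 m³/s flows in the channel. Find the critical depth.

For a rectangular channel, critical depth y_c = (q²/g)^(1/3) where q = Q/b = 572/7.27 = 78.68 m²/s.
So y_c = (78.68²/9.81)^(1/3) = 8.58 m.

y_c = 8.58 m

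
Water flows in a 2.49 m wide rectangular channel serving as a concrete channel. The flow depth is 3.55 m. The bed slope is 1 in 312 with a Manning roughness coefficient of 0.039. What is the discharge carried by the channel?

Flow area A = b·y = 2.49 × 3.55 = 8.84 m². Wetted perimeter P = b + 2y = 2.49 + 2×3.55 = 9.59 m.
Hydraulic radius R = A/P = 8.84/9.59 = 0.9217 m.
Manning's equation: Q = (1/n) A R^(2/3) S^(1/2) = (1/0.039) × 8.84 × 0.9217^(2/3) × 0.003205^(1/2) = 12.2 m³/s.

Q = 12.2 m³/s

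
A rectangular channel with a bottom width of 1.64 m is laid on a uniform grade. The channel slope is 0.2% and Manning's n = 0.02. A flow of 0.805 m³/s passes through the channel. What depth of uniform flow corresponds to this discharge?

y_n = 0.485 m

Manning's equation rearranged: A R^(2/3) = nQ / (1·√S) = 0.02 × 0.805 / (√0.002) = 0.36.
Trying y = 0.61 m: A R^(2/3) = 0.4966 — high.
Trying y = 0.334 m: A R^(2/3) = 0.21 — low.
Trying y = 0.485 m: A R^(2/3) = 0.3602 — matches.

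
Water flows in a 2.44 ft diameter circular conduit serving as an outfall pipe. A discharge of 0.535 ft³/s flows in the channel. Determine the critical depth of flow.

At critical depth, Q² T / (g A³) = 1, i.e. A³/T = Q²/g = 0.535²/32.2 = 0.008889.
Trying y = 0.174 ft: A³/T = 0.002576 — too small.
Trying y = 0.238 ft: A³/T = 0.00892 — close enough.

y_c = 0.238 ft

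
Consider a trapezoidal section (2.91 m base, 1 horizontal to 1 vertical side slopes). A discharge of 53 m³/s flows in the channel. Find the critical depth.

At critical depth, Q² T / (g A³) = 1, i.e. A³/T = Q²/g = 53²/9.81 = 286.3.
At y = 3.02 m: A³/T = 641.7 — high.
At y = 1.73 m: A³/T = 81.2 — low.
At y = 2.44 m: A³/T = 285.6 — close enough.

y_c = 2.44 m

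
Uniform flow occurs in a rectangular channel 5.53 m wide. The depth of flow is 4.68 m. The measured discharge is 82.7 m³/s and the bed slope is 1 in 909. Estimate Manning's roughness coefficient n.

Flow area A = b·y = 5.53 × 4.68 = 25.88 m². Wetted perimeter P = b + 2y = 5.53 + 2×4.68 = 14.89 m.
Hydraulic radius R = A/P = 25.88/14.89 = 1.738 m.
Rearranging Manning's equation: n = (1/Q) A R^(2/3) S^(1/2) = (1/82.7) × 25.88 × 1.738^(2/3) × √0.0011 = 0.015.

n = 0.015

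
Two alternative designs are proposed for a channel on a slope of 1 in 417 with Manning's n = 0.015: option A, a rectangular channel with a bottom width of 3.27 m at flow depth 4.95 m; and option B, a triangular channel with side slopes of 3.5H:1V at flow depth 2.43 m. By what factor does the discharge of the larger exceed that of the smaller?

Channel A: Flow area A = b·y = 3.27 × 4.95 = 16.19 m². Wetted perimeter P = b + 2y = 3.27 + 2×4.95 = 13.17 m. Hydraulic radius R = A/P = 16.19/13.17 = 1.229 m. Q_A = (1/0.015)·16.19·1.229^(2/3)·√0.002398 = 60.63 m³/s.
Channel B: For a triangular section with side slope z = 3.5: A = zy² = 3.5×2.43² = 20.67 m²; P = 2y√(1+z²) = 2×2.43×3.64 = 17.69 m. Hydraulic radius R = A/P = 20.67/17.69 = 1.168 m. Q_B = (1/0.015)·20.67·1.168^(2/3)·√0.002398 = 74.84 m³/s.
The larger discharge is 74.84 m³/s and the smaller is 60.63 m³/s; the ratio is 1.23.

1.23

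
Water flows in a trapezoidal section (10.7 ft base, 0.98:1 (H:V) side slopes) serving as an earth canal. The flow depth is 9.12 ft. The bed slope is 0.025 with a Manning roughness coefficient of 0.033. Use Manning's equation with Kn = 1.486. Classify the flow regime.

With bottom width b = 10.7 ft and side slope z = 0.98: A = (b + zy)y = (10.7 + 0.98×9.12)×9.12 = 179.1 ft²; P = b + 2y√(1+z²) = 10.7 + 2×9.12×1.4 = 36.24 ft.
Hydraulic radius R = A/P = 179.1/36.24 = 4.942 ft.
V = (1.486/n) R^(2/3) √S = (1.486/0.033) × 4.942^(2/3) × √0.025 = 20.66 ft/s. Hydraulic depth D_h = A/T = 179.1/28.58 = 6.267 ft.
Froude number Fr = V/√(g·D_h) = 20.66/√(32.2×6.267) = 1.45, which is greater than 1, so the flow is supercritical.

supercritical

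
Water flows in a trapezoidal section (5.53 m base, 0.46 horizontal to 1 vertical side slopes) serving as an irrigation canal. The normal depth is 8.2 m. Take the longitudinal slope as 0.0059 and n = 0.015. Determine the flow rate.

Q = 854 m³/s

With bottom width b = 5.53 m and side slope z = 0.46: A = (b + zy)y = (5.53 + 0.46×8.2)×8.2 = 76.28 m²; P = b + 2y√(1+z²) = 5.53 + 2×8.2×1.101 = 23.58 m.
Hydraulic radius R = A/P = 76.28/23.58 = 3.235 m.
Manning's equation: Q = (1/n) A R^(2/3) S^(1/2) = (1/0.015) × 76.28 × 3.235^(2/3) × 0.0059^(1/2) = 854 m³/s.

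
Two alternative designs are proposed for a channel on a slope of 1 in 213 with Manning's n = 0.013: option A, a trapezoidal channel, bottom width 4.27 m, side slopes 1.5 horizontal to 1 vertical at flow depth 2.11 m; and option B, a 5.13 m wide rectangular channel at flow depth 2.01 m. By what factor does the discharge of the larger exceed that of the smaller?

1.69

Channel A: With bottom width b = 4.27 m and side slope z = 1.5: A = (b + zy)y = (4.27 + 1.5×2.11)×2.11 = 15.69 m²; P = b + 2y√(1+z²) = 4.27 + 2×2.11×1.803 = 11.88 m. Hydraulic radius R = A/P = 15.69/11.88 = 1.321 m. Q_A = (1/0.013)·15.69·1.321^(2/3)·√0.004695 = 99.54 m³/s.
Channel B: Flow area A = b·y = 5.13 × 2.01 = 10.31 m². Wetted perimeter P = b + 2y = 5.13 + 2×2.01 = 9.15 m. Hydraulic radius R = A/P = 10.31/9.15 = 1.127 m. Q_B = (1/0.013)·10.31·1.127^(2/3)·√0.004695 = 58.85 m³/s.
The larger discharge is 99.54 m³/s and the smaller is 58.85 m³/s; the ratio is 1.69.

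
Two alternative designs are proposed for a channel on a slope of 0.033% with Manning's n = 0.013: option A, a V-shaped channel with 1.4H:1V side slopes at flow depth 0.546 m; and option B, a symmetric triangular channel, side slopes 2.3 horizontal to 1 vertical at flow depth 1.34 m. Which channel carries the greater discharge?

Channel A: For a triangular section with side slope z = 1.4: A = zy² = 1.4×0.546² = 0.4174 m²; P = 2y√(1+z²) = 2×0.546×1.72 = 1.879 m. Hydraulic radius R = A/P = 0.4174/1.879 = 0.2221 m. Q_A = (1/0.013)·0.4174·0.2221^(2/3)·√0.00033 = 0.2139 m³/s.
Channel B: For a triangular section with side slope z = 2.3: A = zy² = 2.3×1.34² = 4.13 m²; P = 2y√(1+z²) = 2×1.34×2.508 = 6.721 m. Hydraulic radius R = A/P = 4.13/6.721 = 0.6144 m. Q_B = (1/0.013)·4.13·0.6144^(2/3)·√0.00033 = 4.171 m³/s.
Q_A = 0.2139 m³/s vs Q_B = 4.171 m³/s, so channel B carries more.

channel B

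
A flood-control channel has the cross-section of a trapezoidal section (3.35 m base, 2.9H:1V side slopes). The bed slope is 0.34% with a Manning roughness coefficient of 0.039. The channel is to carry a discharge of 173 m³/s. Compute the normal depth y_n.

Manning's equation rearranged: A R^(2/3) = nQ / (1·√S) = 0.039 × 173 / (√0.0034) = 115.7.
Try y = 3.78 m: A R^(2/3) = 86.97 — too small.
Try y = 4.95 m: A R^(2/3) = 165.7 — too large.
Try y = 4.26 m: A R^(2/3) = 115.5 — ≈ 115.7.

y_n = 4.26 m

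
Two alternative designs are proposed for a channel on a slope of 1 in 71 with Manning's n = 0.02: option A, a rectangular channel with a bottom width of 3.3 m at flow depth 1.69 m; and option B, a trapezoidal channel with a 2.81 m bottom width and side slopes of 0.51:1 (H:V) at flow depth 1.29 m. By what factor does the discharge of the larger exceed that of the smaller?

Channel A: Flow area A = b·y = 3.3 × 1.69 = 5.577 m². Wetted perimeter P = b + 2y = 3.3 + 2×1.69 = 6.68 m. Hydraulic radius R = A/P = 5.577/6.68 = 0.8349 m. Q_A = (1/0.02)·5.577·0.8349^(2/3)·√0.01408 = 29.34 m³/s.
Channel B: With bottom width b = 2.81 m and side slope z = 0.51: A = (b + zy)y = (2.81 + 0.51×1.29)×1.29 = 4.474 m²; P = b + 2y√(1+z²) = 2.81 + 2×1.29×1.123 = 5.706 m. Hydraulic radius R = A/P = 4.474/5.706 = 0.784 m. Q_B = (1/0.02)·4.474·0.784^(2/3)·√0.01408 = 22.57 m³/s.
The larger discharge is 29.34 m³/s and the smaller is 22.57 m³/s; the ratio is 1.3.

1.3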